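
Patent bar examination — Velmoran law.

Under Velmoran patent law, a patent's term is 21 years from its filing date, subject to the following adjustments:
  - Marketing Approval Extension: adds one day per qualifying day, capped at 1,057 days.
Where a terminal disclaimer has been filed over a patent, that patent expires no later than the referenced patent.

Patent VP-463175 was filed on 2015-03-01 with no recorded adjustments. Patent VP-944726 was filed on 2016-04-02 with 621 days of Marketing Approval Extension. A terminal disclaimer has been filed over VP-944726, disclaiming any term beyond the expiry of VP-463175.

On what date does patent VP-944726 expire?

March 1, 2036

Natural term of VP-944726:
  Base: filing + 21 years → 2 April 2037.
  Marketing Approval Extension: 621 days (within the 1057-day cap) → +621 days → 14 December 2038.
Expiry of referenced patent VP-463175:
  Base: filing + 21 years → 1 March 2036.
Terminal disclaimer: VP-944726 expires on the earlier of 14 December 2038 and 1 March 2036.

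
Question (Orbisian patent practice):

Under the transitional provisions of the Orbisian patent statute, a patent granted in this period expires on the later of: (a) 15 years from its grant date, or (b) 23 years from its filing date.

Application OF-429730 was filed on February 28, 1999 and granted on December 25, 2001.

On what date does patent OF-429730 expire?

February 28, 2022

(a) grant + 15 years → 25 December 2016.
(b) filing + 23 years → 28 February 2022.
Later of the two: 28 February 2022.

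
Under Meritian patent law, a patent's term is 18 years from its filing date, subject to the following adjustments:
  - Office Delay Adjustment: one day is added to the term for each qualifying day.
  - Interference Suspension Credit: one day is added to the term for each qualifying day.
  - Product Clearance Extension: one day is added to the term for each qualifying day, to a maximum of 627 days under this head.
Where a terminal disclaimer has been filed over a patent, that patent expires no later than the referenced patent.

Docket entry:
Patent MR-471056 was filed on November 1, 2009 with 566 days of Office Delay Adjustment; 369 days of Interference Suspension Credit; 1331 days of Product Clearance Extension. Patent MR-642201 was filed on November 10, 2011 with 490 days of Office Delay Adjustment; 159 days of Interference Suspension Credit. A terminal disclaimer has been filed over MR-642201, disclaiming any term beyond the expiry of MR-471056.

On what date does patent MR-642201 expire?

Natural term of MR-642201:
  Base: filing + 18 years → 10 November 2029.
  Office Delay Adjustment: +490 days → 15 March 2031.
  Interference Suspension Credit: +159 days → 21 August 2031.
Expiry of referenced patent MR-471056:
  Base: filing + 18 years → 1 November 2027.
  Office Delay Adjustment: +566 days → 20 May 2029.
  Interference Suspension Credit: +369 days → 24 May 2030.
  Product Clearance Extension: 1331 days claimed exceeds the 627-day cap, so +627 days → 10 February 2032.
Terminal disclaimer: MR-642201 expires on the earlier of 21 August 2031 and 10 February 2032.

2031-08-21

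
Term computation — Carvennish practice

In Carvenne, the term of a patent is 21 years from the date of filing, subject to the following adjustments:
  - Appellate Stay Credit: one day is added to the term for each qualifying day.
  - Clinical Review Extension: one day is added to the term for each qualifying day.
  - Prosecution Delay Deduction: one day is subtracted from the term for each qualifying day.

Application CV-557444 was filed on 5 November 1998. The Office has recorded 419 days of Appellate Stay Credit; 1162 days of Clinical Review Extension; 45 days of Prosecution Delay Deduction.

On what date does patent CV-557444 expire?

Base term: filing date + 21 years → 5 November 2019.
Appellate Stay Credit: +419 days → 28 December 2020.
Clinical Review Extension: +1162 days → 4 March 2024.
Prosecution Delay Deduction: −45 days → 19 January 2024.

2024-01-19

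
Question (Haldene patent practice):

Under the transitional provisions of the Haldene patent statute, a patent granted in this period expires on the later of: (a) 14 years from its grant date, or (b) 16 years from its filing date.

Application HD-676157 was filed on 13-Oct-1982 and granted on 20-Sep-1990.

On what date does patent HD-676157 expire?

September 20, 2004

(a) grant + 14 years → 20 September 2004.
(b) filing + 16 years → 13 October 1998.
Later of the two: 20 September 2004.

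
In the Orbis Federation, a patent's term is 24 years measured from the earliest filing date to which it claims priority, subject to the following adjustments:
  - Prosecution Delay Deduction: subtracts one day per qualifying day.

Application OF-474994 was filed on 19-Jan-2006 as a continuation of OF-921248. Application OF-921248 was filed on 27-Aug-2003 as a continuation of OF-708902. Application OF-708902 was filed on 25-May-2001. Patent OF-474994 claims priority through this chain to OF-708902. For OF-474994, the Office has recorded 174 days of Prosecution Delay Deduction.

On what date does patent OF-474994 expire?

December 2, 2024

Earliest priority filing: 25 May 2001.
Base term: 25 May 2001 + 24 years → 25 May 2025.
Prosecution Delay Deduction: −174 days → 2 December 2024.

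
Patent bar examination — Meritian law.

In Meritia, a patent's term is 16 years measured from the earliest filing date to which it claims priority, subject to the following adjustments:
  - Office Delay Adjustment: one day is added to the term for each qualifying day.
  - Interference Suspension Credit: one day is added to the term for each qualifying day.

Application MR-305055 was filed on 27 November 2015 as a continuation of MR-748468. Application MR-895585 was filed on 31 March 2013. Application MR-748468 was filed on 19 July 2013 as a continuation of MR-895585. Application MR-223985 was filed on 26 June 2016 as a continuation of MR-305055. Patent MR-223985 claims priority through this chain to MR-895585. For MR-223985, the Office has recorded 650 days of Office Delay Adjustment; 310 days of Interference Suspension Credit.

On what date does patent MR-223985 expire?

2031-11-16

Earliest priority filing: 31 March 2013.
Base term: 31 March 2013 + 16 years → 31 March 2029.
Office Delay Adjustment: +650 days → 10 January 2031.
Interference Suspension Credit: +310 days → 16 November 2031.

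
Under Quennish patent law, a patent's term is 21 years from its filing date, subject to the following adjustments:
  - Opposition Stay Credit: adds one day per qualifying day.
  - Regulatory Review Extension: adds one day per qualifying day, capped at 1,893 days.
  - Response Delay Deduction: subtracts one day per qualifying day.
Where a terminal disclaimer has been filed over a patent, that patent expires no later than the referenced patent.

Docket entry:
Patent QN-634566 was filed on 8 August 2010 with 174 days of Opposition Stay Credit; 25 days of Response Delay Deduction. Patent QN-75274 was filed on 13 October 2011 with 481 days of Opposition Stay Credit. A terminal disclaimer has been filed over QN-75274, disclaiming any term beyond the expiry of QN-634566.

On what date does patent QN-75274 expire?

Natural term of QN-75274:
  Base: filing + 21 years → 13 October 2032.
  Opposition Stay Credit: +481 days → 6 February 2034.
Expiry of referenced patent QN-634566:
  Base: filing + 21 years → 8 August 2031.
  Opposition Stay Credit: +174 days → 29 January 2032.
  Response Delay Deduction: −25 days → 4 January 2032.
Terminal disclaimer: QN-75274 expires on the earlier of 6 February 2034 and 4 January 2032.

2032-01-04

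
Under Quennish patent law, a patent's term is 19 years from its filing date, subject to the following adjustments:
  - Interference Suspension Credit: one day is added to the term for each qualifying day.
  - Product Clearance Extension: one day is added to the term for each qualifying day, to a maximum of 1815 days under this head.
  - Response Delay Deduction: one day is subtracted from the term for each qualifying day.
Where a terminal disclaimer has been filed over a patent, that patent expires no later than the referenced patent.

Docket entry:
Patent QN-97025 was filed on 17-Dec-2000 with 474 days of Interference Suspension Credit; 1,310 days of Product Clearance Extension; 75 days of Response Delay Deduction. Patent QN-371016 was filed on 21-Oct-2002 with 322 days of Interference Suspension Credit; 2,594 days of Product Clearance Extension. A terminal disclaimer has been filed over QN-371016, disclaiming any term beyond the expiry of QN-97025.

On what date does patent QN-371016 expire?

Natural term of QN-371016:
  Base: filing + 19 years → 21 October 2021.
  Interference Suspension Credit: +322 days → 8 September 2022.
  Product Clearance Extension: 2594 days claimed exceeds the 1815-day cap, so +1815 days → 28 August 2027.
Expiry of referenced patent QN-97025:
  Base: filing + 19 years → 17 December 2019.
  Interference Suspension Credit: +474 days → 4 April 2021.
  Product Clearance Extension: 1310 days (within the 1815-day cap) → +1310 days → 4 November 2024.
  Response Delay Deduction: −75 days → 21 August 2024.
Terminal disclaimer: QN-371016 expires on the earlier of 28 August 2027 and 21 August 2024.

August 21, 2024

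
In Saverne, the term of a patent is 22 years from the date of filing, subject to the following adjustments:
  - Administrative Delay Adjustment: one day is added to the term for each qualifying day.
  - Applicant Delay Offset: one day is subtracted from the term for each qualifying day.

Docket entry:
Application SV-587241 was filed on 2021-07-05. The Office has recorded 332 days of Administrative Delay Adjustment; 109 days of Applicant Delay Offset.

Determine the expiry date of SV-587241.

2044-02-13

Base term: filing date + 22 years → 5 July 2043.
Administrative Delay Adjustment: +332 days → 1 June 2044.
Applicant Delay Offset: −109 days → 13 February 2044.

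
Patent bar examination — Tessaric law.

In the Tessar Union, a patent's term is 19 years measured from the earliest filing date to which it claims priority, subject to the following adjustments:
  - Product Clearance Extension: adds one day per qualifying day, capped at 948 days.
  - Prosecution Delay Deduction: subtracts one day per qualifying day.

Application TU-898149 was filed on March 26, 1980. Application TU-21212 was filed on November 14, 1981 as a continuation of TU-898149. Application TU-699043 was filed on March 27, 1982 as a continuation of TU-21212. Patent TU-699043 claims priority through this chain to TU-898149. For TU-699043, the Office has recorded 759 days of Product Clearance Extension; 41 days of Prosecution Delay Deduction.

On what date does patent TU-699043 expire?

March 13, 2001

Earliest priority filing: 26 March 1980.
Base term: 26 March 1980 + 19 years → 26 March 1999.
Product Clearance Extension: 759 days (within the 948-day cap) → +759 days → 23 April 2001.
Prosecution Delay Deduction: −41 days → 13 March 2001.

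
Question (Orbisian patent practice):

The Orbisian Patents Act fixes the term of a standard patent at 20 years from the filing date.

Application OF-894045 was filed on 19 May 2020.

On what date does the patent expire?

2040-05-19

Filing date + 20 years → 19 May 2040.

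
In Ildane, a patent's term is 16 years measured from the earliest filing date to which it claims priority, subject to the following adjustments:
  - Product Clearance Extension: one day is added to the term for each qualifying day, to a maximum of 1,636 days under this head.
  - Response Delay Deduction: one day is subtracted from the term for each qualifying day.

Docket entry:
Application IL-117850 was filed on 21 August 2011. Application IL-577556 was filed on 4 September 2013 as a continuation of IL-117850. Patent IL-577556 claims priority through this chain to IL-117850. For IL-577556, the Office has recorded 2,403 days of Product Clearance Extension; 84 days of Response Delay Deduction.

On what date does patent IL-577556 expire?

November 20, 2031

Earliest priority filing: 21 August 2011.
Base term: 21 August 2011 + 16 years → 21 August 2027.
Product Clearance Extension: 2403 days claimed exceeds the 1636-day cap, so +1636 days → 12 February 2032.
Response Delay Deduction: −84 days → 20 November 2031.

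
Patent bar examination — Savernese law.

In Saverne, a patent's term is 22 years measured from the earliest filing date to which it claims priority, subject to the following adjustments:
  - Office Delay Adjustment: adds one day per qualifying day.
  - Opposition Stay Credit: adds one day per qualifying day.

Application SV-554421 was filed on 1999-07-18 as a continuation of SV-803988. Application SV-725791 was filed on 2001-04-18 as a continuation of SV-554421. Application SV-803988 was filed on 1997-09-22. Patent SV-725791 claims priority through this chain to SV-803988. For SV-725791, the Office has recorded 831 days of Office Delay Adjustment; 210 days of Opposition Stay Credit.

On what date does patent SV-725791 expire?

Earliest priority filing: 22 September 1997.
Base term: 22 September 1997 + 22 years → 22 September 2019.
Office Delay Adjustment: +831 days → 31 December 2021.
Opposition Stay Credit: +210 days → 29 July 2022.

July 29, 2022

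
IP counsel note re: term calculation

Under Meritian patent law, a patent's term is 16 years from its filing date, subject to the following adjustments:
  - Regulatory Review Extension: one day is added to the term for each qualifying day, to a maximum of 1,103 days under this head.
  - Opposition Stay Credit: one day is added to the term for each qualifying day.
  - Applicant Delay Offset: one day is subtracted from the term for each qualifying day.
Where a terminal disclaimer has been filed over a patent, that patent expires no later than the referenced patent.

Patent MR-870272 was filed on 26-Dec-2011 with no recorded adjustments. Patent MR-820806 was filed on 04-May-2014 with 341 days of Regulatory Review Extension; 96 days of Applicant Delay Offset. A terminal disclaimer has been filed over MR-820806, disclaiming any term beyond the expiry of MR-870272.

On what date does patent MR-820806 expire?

Natural term of MR-820806:
  Base: filing + 16 years → 4 May 2030.
  Regulatory Review Extension: 341 days (within the 1103-day cap) → +341 days → 10 April 2031.
  Applicant Delay Offset: −96 days → 4 January 2031.
Expiry of referenced patent MR-870272:
  Base: filing + 16 years → 26 December 2027.
Terminal disclaimer: MR-820806 expires on the earlier of 4 January 2031 and 26 December 2027.

December 26, 2027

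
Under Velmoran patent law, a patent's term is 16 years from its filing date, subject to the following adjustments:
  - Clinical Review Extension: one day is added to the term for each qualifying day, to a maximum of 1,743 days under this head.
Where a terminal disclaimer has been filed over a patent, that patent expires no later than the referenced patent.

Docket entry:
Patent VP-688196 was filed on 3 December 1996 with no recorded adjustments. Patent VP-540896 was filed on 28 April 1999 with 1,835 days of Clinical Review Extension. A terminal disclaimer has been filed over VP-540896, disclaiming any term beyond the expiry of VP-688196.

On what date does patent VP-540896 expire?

Natural term of VP-540896:
  Base: filing + 16 years → 28 April 2015.
  Clinical Review Extension: 1835 days claimed exceeds the 1743-day cap, so +1743 days → 4 February 2020.
Expiry of referenced patent VP-688196:
  Base: filing + 16 years → 3 December 2012.
Terminal disclaimer: VP-540896 expires on the earlier of 4 February 2020 and 3 December 2012.

2012-12-03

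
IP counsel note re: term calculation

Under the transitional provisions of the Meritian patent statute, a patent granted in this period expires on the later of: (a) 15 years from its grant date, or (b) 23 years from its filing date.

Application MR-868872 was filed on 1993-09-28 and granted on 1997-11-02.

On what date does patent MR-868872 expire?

2016-09-28

(a) grant + 15 years → 2 November 2012.
(b) filing + 23 years → 28 September 2016.
Later of the two: 28 September 2016.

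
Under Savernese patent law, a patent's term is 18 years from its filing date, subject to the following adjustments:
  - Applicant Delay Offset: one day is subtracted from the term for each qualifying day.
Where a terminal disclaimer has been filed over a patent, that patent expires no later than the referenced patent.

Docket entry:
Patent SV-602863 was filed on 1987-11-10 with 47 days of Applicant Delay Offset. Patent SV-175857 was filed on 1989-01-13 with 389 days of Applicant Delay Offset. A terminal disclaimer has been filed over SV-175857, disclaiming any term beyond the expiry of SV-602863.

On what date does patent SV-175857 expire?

Natural term of SV-175857:
  Base: filing + 18 years → 13 January 2007.
  Applicant Delay Offset: −389 days → 20 December 2005.
Expiry of referenced patent SV-602863:
  Base: filing + 18 years → 10 November 2005.
  Applicant Delay Offset: −47 days → 24 September 2005.
Terminal disclaimer: SV-175857 expires on the earlier of 20 December 2005 and 24 September 2005.

September 24, 2005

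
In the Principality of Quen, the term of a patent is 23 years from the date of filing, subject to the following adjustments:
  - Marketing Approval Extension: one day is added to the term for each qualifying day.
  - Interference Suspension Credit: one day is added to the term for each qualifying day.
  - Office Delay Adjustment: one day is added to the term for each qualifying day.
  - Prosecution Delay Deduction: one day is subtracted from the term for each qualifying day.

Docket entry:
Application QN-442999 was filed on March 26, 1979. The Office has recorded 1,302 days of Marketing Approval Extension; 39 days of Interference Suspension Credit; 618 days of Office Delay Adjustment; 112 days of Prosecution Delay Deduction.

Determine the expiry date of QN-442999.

2007-04-16

Base term: filing date + 23 years → 26 March 2002.
Marketing Approval Extension: +1302 days → 18 October 2005.
Interference Suspension Credit: +39 days → 26 November 2005.
Office Delay Adjustment: +618 days → 6 August 2007.
Prosecution Delay Deduction: −112 days → 16 April 2007.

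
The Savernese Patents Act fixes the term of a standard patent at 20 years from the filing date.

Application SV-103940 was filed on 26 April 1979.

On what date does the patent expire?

Filing date + 20 years → 26 April 1999.

April 26, 1999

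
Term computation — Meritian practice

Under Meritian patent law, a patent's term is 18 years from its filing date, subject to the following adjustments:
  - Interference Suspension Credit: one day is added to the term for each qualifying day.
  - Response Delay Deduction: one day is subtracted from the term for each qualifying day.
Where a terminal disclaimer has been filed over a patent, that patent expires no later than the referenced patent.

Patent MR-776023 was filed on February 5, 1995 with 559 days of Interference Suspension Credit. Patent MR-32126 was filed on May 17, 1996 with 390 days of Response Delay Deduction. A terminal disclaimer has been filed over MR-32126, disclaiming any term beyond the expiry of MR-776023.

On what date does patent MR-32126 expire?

Natural term of MR-32126:
  Base: filing + 18 years → 17 May 2014.
  Response Delay Deduction: −390 days → 22 April 2013.
Expiry of referenced patent MR-776023:
  Base: filing + 18 years → 5 February 2013.
  Interference Suspension Credit: +559 days → 18 August 2014.
Terminal disclaimer: MR-32126 expires on the earlier of 22 April 2013 and 18 August 2014.

2013-04-22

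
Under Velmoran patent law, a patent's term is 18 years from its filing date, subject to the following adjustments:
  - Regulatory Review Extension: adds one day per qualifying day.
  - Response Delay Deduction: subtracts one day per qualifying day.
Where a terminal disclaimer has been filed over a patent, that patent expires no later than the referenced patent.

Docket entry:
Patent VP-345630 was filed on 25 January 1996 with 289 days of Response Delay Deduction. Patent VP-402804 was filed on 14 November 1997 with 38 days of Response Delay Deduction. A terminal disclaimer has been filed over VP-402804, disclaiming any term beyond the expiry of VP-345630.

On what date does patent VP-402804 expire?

Natural term of VP-402804:
  Base: filing + 18 years → 14 November 2015.
  Response Delay Deduction: −38 days → 7 October 2015.
Expiry of referenced patent VP-345630:
  Base: filing + 18 years → 25 January 2014.
  Response Delay Deduction: −289 days → 11 April 2013.
Terminal disclaimer: VP-402804 expires on the earlier of 7 October 2015 and 11 April 2013.

2013-04-11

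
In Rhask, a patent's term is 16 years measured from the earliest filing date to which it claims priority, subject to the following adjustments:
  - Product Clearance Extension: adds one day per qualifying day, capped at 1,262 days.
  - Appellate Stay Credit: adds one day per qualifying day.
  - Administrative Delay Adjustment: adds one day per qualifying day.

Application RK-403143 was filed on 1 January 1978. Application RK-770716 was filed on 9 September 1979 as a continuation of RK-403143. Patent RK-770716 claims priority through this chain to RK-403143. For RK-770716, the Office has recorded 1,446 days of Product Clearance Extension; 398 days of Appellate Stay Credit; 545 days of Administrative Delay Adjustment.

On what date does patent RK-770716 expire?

Earliest priority filing: 1 January 1978.
Base term: 1 January 1978 + 16 years → 1 January 1994.
Product Clearance Extension: 1446 days claimed exceeds the 1262-day cap, so +1262 days → 16 June 1997.
Appellate Stay Credit: +398 days → 19 July 1998.
Administrative Delay Adjustment: +545 days → 15 January 2000.

January 15, 2000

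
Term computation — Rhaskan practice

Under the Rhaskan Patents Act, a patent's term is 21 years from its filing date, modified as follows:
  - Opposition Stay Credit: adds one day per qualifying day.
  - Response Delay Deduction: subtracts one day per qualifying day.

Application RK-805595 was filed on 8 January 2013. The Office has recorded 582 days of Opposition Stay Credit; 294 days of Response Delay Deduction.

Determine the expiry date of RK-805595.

Base term: filing date + 21 years → 8 January 2034.
Opposition Stay Credit: +582 days → 13 August 2035.
Response Delay Deduction: −294 days → 23 October 2034.

October 23, 2034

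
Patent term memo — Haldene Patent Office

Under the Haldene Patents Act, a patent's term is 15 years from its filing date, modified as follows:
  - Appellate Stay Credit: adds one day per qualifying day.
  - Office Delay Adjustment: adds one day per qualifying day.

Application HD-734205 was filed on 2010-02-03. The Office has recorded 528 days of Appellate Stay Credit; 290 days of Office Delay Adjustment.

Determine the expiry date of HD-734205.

May 2, 2027

Base term: filing date + 15 years → 3 February 2025.
Appellate Stay Credit: +528 days → 16 July 2026.
Office Delay Adjustment: +290 days → 2 May 2027.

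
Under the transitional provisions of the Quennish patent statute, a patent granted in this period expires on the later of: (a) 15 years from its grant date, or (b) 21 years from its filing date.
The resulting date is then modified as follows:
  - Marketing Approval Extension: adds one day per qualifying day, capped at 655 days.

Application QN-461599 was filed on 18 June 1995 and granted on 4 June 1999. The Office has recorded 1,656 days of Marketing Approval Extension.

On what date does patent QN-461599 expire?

2018-04-04

(a) grant + 15 years → 4 June 2014.
(b) filing + 21 years → 18 June 2016.
Later of the two: 18 June 2016.
Marketing Approval Extension: 1656 days claimed exceeds the 655-day cap, so +655 days → 4 April 2018.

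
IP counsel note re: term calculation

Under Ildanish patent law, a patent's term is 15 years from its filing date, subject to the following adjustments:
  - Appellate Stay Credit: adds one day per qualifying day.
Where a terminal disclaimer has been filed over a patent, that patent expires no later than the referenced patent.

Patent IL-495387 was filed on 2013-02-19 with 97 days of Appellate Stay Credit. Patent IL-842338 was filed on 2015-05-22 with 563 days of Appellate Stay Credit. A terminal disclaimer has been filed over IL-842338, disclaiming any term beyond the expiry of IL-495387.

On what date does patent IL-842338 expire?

2028-05-26

Natural term of IL-842338:
  Base: filing + 15 years → 22 May 2030.
  Appellate Stay Credit: +563 days → 6 December 2031.
Expiry of referenced patent IL-495387:
  Base: filing + 15 years → 19 February 2028.
  Appellate Stay Credit: +97 days → 26 May 2028.
Terminal disclaimer: IL-842338 expires on the earlier of 6 December 2031 and 26 May 2028.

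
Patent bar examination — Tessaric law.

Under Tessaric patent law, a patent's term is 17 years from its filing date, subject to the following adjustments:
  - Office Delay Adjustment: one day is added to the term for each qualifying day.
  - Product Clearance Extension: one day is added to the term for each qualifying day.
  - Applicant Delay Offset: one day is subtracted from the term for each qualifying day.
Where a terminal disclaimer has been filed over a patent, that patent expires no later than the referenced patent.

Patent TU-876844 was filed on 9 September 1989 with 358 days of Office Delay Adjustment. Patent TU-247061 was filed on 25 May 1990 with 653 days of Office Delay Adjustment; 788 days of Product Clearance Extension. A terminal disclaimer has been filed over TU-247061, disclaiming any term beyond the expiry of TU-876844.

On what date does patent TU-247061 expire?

Natural term of TU-247061:
  Base: filing + 17 years → 25 May 2007.
  Office Delay Adjustment: +653 days → 8 March 2009.
  Product Clearance Extension: +788 days → 5 May 2011.
Expiry of referenced patent TU-876844:
  Base: filing + 17 years → 9 September 2006.
  Office Delay Adjustment: +358 days → 2 September 2007.
Terminal disclaimer: TU-247061 expires on the earlier of 5 May 2011 and 2 September 2007.

2007-09-02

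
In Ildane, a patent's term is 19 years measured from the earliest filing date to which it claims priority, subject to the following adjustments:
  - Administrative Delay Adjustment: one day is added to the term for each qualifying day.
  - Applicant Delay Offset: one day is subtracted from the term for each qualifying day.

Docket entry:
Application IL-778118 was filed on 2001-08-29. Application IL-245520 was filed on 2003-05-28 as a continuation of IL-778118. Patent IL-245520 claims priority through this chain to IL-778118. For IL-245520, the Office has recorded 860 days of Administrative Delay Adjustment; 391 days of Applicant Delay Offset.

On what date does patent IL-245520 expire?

December 11, 2021

Earliest priority filing: 29 August 2001.
Base term: 29 August 2001 + 19 years → 29 August 2020.
Administrative Delay Adjustment: +860 days → 6 January 2023.
Applicant Delay Offset: −391 days → 11 December 2021.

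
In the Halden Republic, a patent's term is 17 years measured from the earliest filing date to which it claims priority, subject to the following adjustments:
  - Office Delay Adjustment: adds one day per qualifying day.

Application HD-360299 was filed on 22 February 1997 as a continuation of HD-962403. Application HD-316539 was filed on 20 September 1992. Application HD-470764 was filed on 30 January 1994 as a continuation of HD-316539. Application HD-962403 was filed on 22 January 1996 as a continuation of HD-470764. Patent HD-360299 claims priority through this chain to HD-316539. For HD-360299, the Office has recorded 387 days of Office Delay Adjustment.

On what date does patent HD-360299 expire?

Earliest priority filing: 20 September 1992.
Base term: 20 September 1992 + 17 years → 20 September 2009.
Office Delay Adjustment: +387 days → 12 October 2010.

2010-10-12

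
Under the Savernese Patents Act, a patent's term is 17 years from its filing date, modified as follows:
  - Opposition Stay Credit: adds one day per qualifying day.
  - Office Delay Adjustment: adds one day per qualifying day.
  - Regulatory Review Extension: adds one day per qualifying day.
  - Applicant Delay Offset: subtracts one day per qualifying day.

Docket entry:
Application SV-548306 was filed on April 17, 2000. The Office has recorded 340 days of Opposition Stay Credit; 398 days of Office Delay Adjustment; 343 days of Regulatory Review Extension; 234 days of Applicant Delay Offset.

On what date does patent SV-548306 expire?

Base term: filing date + 17 years → 17 April 2017.
Opposition Stay Credit: +340 days → 23 March 2018.
Office Delay Adjustment: +398 days → 25 April 2019.
Regulatory Review Extension: +343 days → 2 April 2020.
Applicant Delay Offset: −234 days → 12 August 2019.

August 12, 2019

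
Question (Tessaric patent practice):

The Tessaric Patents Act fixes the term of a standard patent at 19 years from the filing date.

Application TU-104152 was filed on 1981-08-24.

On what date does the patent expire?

Filing date + 19 years → 24 August 2000.

2000-08-24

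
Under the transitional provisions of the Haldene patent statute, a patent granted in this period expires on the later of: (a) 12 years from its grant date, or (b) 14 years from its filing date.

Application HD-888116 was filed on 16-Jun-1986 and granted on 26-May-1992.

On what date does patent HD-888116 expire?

May 26, 2004

(a) grant + 12 years → 26 May 2004.
(b) filing + 14 years → 16 June 2000.
Later of the two: 26 May 2004.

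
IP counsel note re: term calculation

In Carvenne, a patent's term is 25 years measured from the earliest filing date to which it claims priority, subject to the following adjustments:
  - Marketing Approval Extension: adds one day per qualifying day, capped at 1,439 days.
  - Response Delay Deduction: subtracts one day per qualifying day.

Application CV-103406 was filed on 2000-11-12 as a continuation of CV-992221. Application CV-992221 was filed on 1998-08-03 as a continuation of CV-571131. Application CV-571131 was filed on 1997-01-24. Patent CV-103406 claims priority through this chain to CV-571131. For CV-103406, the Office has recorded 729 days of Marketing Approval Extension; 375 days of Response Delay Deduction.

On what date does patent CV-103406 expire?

2023-01-13

Earliest priority filing: 24 January 1997.
Base term: 24 January 1997 + 25 years → 24 January 2022.
Marketing Approval Extension: 729 days (within the 1439-day cap) → +729 days → 23 January 2024.
Response Delay Deduction: −375 days → 13 January 2023.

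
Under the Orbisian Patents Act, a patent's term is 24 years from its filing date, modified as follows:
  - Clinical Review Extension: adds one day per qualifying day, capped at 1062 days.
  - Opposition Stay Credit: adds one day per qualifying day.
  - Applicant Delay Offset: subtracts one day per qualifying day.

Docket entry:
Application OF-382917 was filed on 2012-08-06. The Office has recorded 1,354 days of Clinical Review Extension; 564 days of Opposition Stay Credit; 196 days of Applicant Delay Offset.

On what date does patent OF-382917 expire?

Base term: filing date + 24 years → 6 August 2036.
Clinical Review Extension: 1354 days claimed exceeds the 1062-day cap, so +1062 days → 4 July 2039.
Opposition Stay Credit: +564 days → 18 January 2041.
Applicant Delay Offset: −196 days → 6 July 2040.

July 6, 2040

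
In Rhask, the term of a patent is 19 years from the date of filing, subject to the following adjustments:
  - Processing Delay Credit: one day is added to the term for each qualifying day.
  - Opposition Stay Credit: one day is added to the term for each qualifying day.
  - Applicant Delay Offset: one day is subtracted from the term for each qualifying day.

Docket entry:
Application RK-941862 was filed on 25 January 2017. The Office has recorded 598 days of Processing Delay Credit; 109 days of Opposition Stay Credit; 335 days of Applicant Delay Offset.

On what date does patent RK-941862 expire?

Base term: filing date + 19 years → 25 January 2036.
Processing Delay Credit: +598 days → 14 September 2037.
Opposition Stay Credit: +109 days → 1 January 2038.
Applicant Delay Offset: −335 days → 31 January 2037.

2037-01-31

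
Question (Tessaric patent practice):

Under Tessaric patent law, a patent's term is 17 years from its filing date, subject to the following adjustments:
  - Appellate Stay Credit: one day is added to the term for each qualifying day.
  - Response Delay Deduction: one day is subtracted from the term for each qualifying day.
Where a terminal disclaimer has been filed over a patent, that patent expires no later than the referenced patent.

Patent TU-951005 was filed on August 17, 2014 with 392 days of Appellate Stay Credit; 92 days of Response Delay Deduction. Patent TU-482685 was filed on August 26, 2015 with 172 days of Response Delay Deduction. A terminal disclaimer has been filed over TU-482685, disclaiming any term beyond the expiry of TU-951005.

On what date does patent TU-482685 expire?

Natural term of TU-482685:
  Base: filing + 17 years → 26 August 2032.
  Response Delay Deduction: −172 days → 7 March 2032.
Expiry of referenced patent TU-951005:
  Base: filing + 17 years → 17 August 2031.
  Appellate Stay Credit: +392 days → 12 September 2032.
  Response Delay Deduction: −92 days → 12 June 2032.
Terminal disclaimer: TU-482685 expires on the earlier of 7 March 2032 and 12 June 2032.

2032-03-07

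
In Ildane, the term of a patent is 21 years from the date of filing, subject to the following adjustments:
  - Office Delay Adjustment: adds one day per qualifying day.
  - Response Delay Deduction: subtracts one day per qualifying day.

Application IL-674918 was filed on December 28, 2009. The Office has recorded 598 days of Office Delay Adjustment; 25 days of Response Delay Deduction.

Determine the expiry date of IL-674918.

Base term: filing date + 21 years → 28 December 2030.
Office Delay Adjustment: +598 days → 17 August 2032.
Response Delay Deduction: −25 days → 23 July 2032.

July 23, 2032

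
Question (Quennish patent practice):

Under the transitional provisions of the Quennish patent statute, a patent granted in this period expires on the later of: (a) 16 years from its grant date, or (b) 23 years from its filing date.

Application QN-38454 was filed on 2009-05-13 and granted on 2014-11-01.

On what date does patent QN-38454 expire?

(a) grant + 16 years → 1 November 2030.
(b) filing + 23 years → 13 May 2032.
Later of the two: 13 May 2032.

May 13, 2032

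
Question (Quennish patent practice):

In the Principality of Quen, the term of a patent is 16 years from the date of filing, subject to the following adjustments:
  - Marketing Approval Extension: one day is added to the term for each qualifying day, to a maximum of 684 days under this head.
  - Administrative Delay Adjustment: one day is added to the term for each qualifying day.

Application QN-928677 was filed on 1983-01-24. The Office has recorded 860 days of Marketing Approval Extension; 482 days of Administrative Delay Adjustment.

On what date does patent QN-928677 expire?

Base term: filing date + 16 years → 24 January 1999.
Marketing Approval Extension: 860 days claimed exceeds the 684-day cap, so +684 days → 8 December 2000.
Administrative Delay Adjustment: +482 days → 4 April 2002.

April 4, 2002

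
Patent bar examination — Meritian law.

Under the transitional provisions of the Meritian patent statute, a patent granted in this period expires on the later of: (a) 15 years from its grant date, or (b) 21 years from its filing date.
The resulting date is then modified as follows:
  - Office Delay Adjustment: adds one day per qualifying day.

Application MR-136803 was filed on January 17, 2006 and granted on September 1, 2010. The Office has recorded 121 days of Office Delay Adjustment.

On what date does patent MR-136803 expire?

2027-05-18

(a) grant + 15 years → 1 September 2025.
(b) filing + 21 years → 17 January 2027.
Later of the two: 17 January 2027.
Office Delay Adjustment: +121 days → 18 May 2027.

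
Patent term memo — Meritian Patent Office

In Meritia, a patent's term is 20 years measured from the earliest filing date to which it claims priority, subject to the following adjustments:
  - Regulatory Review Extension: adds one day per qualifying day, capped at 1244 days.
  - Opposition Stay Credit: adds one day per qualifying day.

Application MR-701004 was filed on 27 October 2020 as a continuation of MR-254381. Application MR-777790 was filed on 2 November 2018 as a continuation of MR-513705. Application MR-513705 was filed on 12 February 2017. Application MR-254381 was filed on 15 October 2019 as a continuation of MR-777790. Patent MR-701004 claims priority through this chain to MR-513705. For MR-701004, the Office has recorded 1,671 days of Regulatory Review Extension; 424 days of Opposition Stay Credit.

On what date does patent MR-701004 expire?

Earliest priority filing: 12 February 2017.
Base term: 12 February 2017 + 20 years → 12 February 2037.
Regulatory Review Extension: 1671 days claimed exceeds the 1244-day cap, so +1244 days → 10 July 2040.
Opposition Stay Credit: +424 days → 7 September 2041.

2041-09-07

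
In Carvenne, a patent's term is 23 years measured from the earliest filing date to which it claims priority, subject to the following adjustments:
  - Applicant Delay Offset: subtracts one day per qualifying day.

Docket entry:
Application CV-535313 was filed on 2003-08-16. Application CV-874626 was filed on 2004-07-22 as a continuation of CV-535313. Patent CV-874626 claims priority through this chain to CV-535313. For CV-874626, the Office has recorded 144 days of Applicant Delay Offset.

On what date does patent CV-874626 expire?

2026-03-25

Earliest priority filing: 16 August 2003.
Base term: 16 August 2003 + 23 years → 16 August 2026.
Applicant Delay Offset: −144 days → 25 March 2026.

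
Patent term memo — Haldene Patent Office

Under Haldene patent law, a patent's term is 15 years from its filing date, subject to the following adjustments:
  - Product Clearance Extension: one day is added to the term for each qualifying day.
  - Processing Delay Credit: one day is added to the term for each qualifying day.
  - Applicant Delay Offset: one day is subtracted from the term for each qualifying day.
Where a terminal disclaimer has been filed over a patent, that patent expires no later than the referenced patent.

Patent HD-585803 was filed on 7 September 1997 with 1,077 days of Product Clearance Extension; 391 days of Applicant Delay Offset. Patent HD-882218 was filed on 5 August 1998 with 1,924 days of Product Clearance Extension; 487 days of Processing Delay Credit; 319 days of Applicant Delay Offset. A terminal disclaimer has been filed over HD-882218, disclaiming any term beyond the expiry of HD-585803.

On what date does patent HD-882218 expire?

Natural term of HD-882218:
  Base: filing + 15 years → 5 August 2013.
  Product Clearance Extension: +1924 days → 11 November 2018.
  Processing Delay Credit: +487 days → 12 March 2020.
  Applicant Delay Offset: −319 days → 28 April 2019.
Expiry of referenced patent HD-585803:
  Base: filing + 15 years → 7 September 2012.
  Product Clearance Extension: +1077 days → 20 August 2015.
  Applicant Delay Offset: −391 days → 25 July 2014.
Terminal disclaimer: HD-882218 expires on the earlier of 28 April 2019 and 25 July 2014.

2014-07-25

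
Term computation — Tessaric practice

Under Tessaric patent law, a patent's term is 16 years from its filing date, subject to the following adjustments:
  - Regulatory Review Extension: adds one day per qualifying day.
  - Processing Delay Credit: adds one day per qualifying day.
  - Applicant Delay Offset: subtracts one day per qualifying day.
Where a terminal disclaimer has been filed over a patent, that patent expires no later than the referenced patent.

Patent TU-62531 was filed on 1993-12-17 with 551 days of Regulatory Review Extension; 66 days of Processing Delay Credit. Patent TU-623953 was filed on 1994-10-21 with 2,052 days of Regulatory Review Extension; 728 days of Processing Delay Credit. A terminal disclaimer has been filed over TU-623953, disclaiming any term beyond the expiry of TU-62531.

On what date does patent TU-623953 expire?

August 26, 2011

Natural term of TU-623953:
  Base: filing + 16 years → 21 October 2010.
  Regulatory Review Extension: +2052 days → 3 June 2016.
  Processing Delay Credit: +728 days → 1 June 2018.
Expiry of referenced patent TU-62531:
  Base: filing + 16 years → 17 December 2009.
  Regulatory Review Extension: +551 days → 21 June 2011.
  Processing Delay Credit: +66 days → 26 August 2011.
Terminal disclaimer: TU-623953 expires on the earlier of 1 June 2018 and 26 August 2011.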